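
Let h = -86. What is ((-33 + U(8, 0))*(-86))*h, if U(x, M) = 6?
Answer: -199692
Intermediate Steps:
((-33 + U(8, 0))*(-86))*h = ((-33 + 6)*(-86))*(-86) = -27*(-86)*(-86) = 2322*(-86) = -199692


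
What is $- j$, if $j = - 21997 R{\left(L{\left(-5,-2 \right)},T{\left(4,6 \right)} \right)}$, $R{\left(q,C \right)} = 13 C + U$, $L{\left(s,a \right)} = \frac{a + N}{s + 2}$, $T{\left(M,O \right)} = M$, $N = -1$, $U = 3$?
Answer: $1209835$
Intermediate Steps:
$L{\left(s,a \right)} = \frac{-1 + a}{2 + s}$ ($L{\left(s,a \right)} = \frac{a - 1}{s + 2} = \frac{-1 + a}{2 + s}$)
$R{\left(q,C \right)} = 3 + 13 C$ ($R{\left(q,C \right)} = 13 C + 3 = 3 + 13 C$)
$j = -1209835$ ($j = - 21997 \left(3 + 13 \cdot 4\right) = - 21997 \left(3 + 52\right) = \left(-21997\right) 55 = -1209835$)
$- j = \left(-1\right) \left(-1209835\right) = 1209835$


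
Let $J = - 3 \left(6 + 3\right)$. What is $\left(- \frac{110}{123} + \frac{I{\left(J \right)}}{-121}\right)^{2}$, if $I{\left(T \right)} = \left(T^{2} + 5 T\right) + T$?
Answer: $\frac{6897468601}{221503689} \approx 31.139$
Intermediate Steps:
$J = -27$ ($J = \left(-3\right) 9 = -27$)
$I{\left(T \right)} = T^{2} + 6 T$
$\left(- \frac{110}{123} + \frac{I{\left(J \right)}}{-121}\right)^{2} = \left(- \frac{110}{123} + \frac{\left(-27\right) \left(6 - 27\right)}{-121}\right)^{2} = \left(\left(-110\right) \frac{1}{123} + \left(-27\right) \left(-21\right) \left(- \frac{1}{121}\right)\right)^{2} = \left(- \frac{110}{123} + 567 \left(- \frac{1}{121}\right)\right)^{2} = \left(- \frac{110}{123} - \frac{567}{121}\right)^{2} = \left(- \frac{83051}{14883}\right)^{2} = \frac{6897468601}{221503689}$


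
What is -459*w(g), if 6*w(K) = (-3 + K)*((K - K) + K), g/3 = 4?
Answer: -8262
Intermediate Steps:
g = 12 (g = 3*4 = 12)
w(K) = K*(-3 + K)/6 (w(K) = ((-3 + K)*((K - K) + K))/6 = ((-3 + K)*(0 + K))/6 = ((-3 + K)*K)/6 = (K*(-3 + K))/6 = K*(-3 + K)/6)
-459*w(g) = -153*12*(-3 + 12)/2 = -153*12*9/2 = -459*18 = -8262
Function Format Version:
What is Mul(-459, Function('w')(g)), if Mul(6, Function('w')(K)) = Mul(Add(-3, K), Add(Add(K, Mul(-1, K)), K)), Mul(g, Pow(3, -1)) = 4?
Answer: -8262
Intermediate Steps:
g = 12 (g = Mul(3, 4) = 12)
Function('w')(K) = Mul(Rational(1, 6), K, Add(-3, K)) (Function('w')(K) = Mul(Rational(1, 6), Mul(Add(-3, K), Add(Add(K, Mul(-1, K)), K))) = Mul(Rational(1, 6), Mul(Add(-3, K), Add(0, K))) = Mul(Rational(1, 6), Mul(Add(-3, K), K)) = Mul(Rational(1, 6), Mul(K, Add(-3, K))) = Mul(Rational(1, 6), K, Add(-3, K)))
Mul(-459, Function('w')(g)) = Mul(-459, Mul(Rational(1, 6), 12, Add(-3, 12))) = Mul(-459, Mul(Rational(1, 6), 12, 9)) = Mul(-459, 18) = -8262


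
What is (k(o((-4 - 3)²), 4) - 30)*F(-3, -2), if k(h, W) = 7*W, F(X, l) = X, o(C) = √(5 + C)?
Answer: 6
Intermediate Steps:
(k(o((-4 - 3)²), 4) - 30)*F(-3, -2) = (7*4 - 30)*(-3) = (28 - 30)*(-3) = -2*(-3) = 6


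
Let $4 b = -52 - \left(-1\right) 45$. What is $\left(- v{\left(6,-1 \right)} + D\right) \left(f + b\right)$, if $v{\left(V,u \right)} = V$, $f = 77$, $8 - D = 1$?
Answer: $\frac{301}{4} \approx 75.25$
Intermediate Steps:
$D = 7$ ($D = 8 - 1 = 7$)
$b = - \frac{7}{4}$ ($b = \frac{-52 - \left(-1\right) 45}{4} = \frac{-52 - -45}{4} = \frac{-52 + 45}{4} = \frac{1}{4} \left(-7\right) = - \frac{7}{4} \approx -1.75$)
$\left(- v{\left(6,-1 \right)} + D\right) \left(f + b\right) = \left(\left(-1\right) 6 + 7\right) \left(77 - \frac{7}{4}\right) = \left(-6 + 7\right) \frac{301}{4} = 1 \cdot \frac{301}{4} = \frac{301}{4}$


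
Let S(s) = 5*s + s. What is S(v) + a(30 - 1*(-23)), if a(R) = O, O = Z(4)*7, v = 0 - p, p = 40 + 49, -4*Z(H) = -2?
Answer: -1061/2 ≈ -530.50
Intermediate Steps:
Z(H) = 1/2 (Z(H) = -1/4*(-2) = 1/2)
p = 89
v = -89 (v = 0 - 1*89 = 0 - 89 = -89)
O = 7/2 (O = (1/2)*7 = 7/2 ≈ 3.5000)
a(R) = 7/2
S(s) = 6*s
S(v) + a(30 - 1*(-23)) = 6*(-89) + 7/2 = -534 + 7/2 = -1061/2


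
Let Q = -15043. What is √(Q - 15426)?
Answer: I*√30469 ≈ 174.55*I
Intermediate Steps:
√(Q - 15426) = √(-15043 - 15426) = √(-30469) = I*√30469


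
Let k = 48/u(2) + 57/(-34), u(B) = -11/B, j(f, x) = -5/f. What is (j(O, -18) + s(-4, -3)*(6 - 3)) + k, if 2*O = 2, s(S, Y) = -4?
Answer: -10249/374 ≈ -27.404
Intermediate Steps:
O = 1 (O = (½)*2 = 1)
k = -3891/374 (k = 48/((-11/2)) + 57/(-34) = 48/((-11*½)) + 57*(-1/34) = 48/(-11/2) - 57/34 = 48*(-2/11) - 57/34 = -96/11 - 57/34 = -3891/374 ≈ -10.404)
(j(O, -18) + s(-4, -3)*(6 - 3)) + k = (-5/1 - 4*(6 - 3)) - 3891/374 = (-5*1 - 4*3) - 3891/374 = (-5 - 12) - 3891/374 = -17 - 3891/374 = -10249/374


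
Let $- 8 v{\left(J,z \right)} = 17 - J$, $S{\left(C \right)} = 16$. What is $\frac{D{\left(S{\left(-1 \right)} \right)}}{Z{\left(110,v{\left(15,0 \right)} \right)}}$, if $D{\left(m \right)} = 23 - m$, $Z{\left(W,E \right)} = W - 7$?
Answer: $\frac{7}{103} \approx 0.067961$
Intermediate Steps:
$v{\left(J,z \right)} = - \frac{17}{8} + \frac{J}{8}$ ($v{\left(J,z \right)} = - \frac{17 - J}{8} = - \frac{17}{8} + \frac{J}{8}$)
$Z{\left(W,E \right)} = -7 + W$
$\frac{D{\left(S{\left(-1 \right)} \right)}}{Z{\left(110,v{\left(15,0 \right)} \right)}} = \frac{23 - 16}{-7 + 110} = \frac{23 - 16}{103} = 7 \cdot \frac{1}{103} = \frac{7}{103}$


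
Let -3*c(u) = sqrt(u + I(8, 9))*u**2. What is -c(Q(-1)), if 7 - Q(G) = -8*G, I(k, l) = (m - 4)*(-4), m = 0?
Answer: sqrt(15)/3 ≈ 1.2910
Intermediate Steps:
I(k, l) = 16 (I(k, l) = (0 - 4)*(-4) = -4*(-4) = 16)
Q(G) = 7 + 8*G (Q(G) = 7 - (-8)*G = 7 + 8*G)
c(u) = -u**2*sqrt(16 + u)/3 (c(u) = -sqrt(u + 16)*u**2/3 = -sqrt(16 + u)*u**2/3 = -u**2*sqrt(16 + u)/3)
-c(Q(-1)) = -(-1)*(7 + 8*(-1))**2*sqrt(16 + (7 + 8*(-1)))/3 = -(-1)*(7 - 8)**2*sqrt(16 + (7 - 8))/3 = -(-1)*(-1)**2*sqrt(16 - 1)/3 = -(-1)*sqrt(15)/3 = sqrt(15)/3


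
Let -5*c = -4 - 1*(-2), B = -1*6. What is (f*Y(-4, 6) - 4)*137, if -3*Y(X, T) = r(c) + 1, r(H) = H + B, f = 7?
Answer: 13837/15 ≈ 922.47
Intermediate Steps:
B = -6
c = ⅖ (c = -(-4 - 1*(-2))/5 = -(-4 + 2)/5 = -⅕*(-2) = ⅖ ≈ 0.40000)
r(H) = -6 + H (r(H) = H - 6 = -6 + H)
Y(X, T) = 23/15 (Y(X, T) = -((-6 + ⅖) + 1)/3 = -(-28/5 + 1)/3 = -⅓*(-23/5) = 23/15)
(f*Y(-4, 6) - 4)*137 = (7*(23/15) - 4)*137 = (161/15 - 4)*137 = (101/15)*137 = 13837/15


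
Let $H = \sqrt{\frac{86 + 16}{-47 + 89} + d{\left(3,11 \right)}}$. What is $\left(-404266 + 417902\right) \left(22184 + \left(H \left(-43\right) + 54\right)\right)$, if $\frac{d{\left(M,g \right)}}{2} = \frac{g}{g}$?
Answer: $303237368 - 83764 \sqrt{217} \approx 3.02 \cdot 10^{8}$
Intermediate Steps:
$d{\left(M,g \right)} = 2$ ($d{\left(M,g \right)} = 2 \frac{g}{g} = 2 \cdot 1 = 2$)
$H = \frac{\sqrt{217}}{7}$ ($H = \sqrt{\frac{86 + 16}{-47 + 89} + 2} = \sqrt{\frac{102}{42} + 2} = \sqrt{102 \cdot \frac{1}{42} + 2} = \sqrt{\frac{17}{7} + 2} = \sqrt{\frac{31}{7}} = \frac{\sqrt{217}}{7} \approx 2.1044$)
$\left(-404266 + 417902\right) \left(22184 + \left(H \left(-43\right) + 54\right)\right) = \left(-404266 + 417902\right) \left(22184 + \left(\frac{\sqrt{217}}{7} \left(-43\right) + 54\right)\right) = 13636 \left(22184 + \left(- \frac{43 \sqrt{217}}{7} + 54\right)\right) = 13636 \left(22184 + \left(54 - \frac{43 \sqrt{217}}{7}\right)\right) = 13636 \left(22238 - \frac{43 \sqrt{217}}{7}\right) = 303237368 - 83764 \sqrt{217}$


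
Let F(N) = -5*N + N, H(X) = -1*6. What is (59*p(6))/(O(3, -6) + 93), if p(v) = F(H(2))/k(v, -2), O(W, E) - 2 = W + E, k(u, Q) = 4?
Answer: 177/46 ≈ 3.8478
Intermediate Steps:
H(X) = -6
F(N) = -4*N
O(W, E) = 2 + E + W (O(W, E) = 2 + (W + E) = 2 + (E + W) = 2 + E + W)
p(v) = 6 (p(v) = -4*(-6)/4 = 24*(¼) = 6)
(59*p(6))/(O(3, -6) + 93) = (59*6)/((2 - 6 + 3) + 93) = 354/(-1 + 93) = 354/92 = 354*(1/92) = 177/46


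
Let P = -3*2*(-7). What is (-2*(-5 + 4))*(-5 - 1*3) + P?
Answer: 26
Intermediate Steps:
P = 42 (P = -6*(-7) = 42)
(-2*(-5 + 4))*(-5 - 1*3) + P = (-2*(-5 + 4))*(-5 - 1*3) + 42 = (-2*(-1))*(-5 - 3) + 42 = 2*(-8) + 42 = -16 + 42 = 26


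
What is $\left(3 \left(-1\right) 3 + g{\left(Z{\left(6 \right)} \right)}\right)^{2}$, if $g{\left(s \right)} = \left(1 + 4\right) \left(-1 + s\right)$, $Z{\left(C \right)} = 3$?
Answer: $1$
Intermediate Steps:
$g{\left(s \right)} = -5 + 5 s$ ($g{\left(s \right)} = 5 \left(-1 + s\right) = -5 + 5 s$)
$\left(3 \left(-1\right) 3 + g{\left(Z{\left(6 \right)} \right)}\right)^{2} = \left(3 \left(-1\right) 3 + \left(-5 + 5 \cdot 3\right)\right)^{2} = \left(\left(-3\right) 3 + \left(-5 + 15\right)\right)^{2} = \left(-9 + 10\right)^{2} = 1^{2} = 1$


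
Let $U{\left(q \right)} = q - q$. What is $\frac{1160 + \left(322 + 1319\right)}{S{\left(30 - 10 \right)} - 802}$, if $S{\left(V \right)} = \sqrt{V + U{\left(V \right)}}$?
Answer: $- \frac{1123201}{321592} - \frac{2801 \sqrt{5}}{321592} \approx -3.5121$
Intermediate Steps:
$U{\left(q \right)} = 0$
$S{\left(V \right)} = \sqrt{V}$ ($S{\left(V \right)} = \sqrt{V + 0} = \sqrt{V}$)
$\frac{1160 + \left(322 + 1319\right)}{S{\left(30 - 10 \right)} - 802} = \frac{1160 + \left(322 + 1319\right)}{\sqrt{30 - 10} - 802} = \frac{1160 + 1641}{\sqrt{20} - 802} = \frac{2801}{2 \sqrt{5} - 802} = \frac{2801}{-802 + 2 \sqrt{5}}$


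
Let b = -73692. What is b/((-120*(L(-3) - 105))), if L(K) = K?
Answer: -2047/360 ≈ -5.6861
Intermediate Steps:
b/((-120*(L(-3) - 105))) = -73692*(-1/(120*(-3 - 105))) = -73692/((-120*(-108))) = -73692/12960 = -73692*1/12960 = -2047/360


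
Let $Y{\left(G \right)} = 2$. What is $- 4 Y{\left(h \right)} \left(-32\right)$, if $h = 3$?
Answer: $256$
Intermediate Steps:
$- 4 Y{\left(h \right)} \left(-32\right) = \left(-4\right) 2 \left(-32\right) = \left(-8\right) \left(-32\right) = 256$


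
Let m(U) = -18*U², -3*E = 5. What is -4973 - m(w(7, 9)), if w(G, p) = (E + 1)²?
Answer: -44725/9 ≈ -4969.4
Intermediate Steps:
E = -5/3 (E = -⅓*5 = -5/3 ≈ -1.6667)
w(G, p) = 4/9 (w(G, p) = (-5/3 + 1)² = (-⅔)² = 4/9)
-4973 - m(w(7, 9)) = -4973 - (-18)*(4/9)² = -4973 - (-18)*16/81 = -4973 - 1*(-32/9) = -4973 + 32/9 = -44725/9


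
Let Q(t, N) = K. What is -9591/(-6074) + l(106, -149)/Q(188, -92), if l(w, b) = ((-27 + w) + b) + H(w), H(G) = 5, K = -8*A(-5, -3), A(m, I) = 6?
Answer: 427589/145776 ≈ 2.9332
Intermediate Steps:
K = -48 (K = -8*6 = -48)
l(w, b) = -22 + b + w (l(w, b) = ((-27 + w) + b) + 5 = (-27 + b + w) + 5 = -22 + b + w)
Q(t, N) = -48
-9591/(-6074) + l(106, -149)/Q(188, -92) = -9591/(-6074) + (-22 - 149 + 106)/(-48) = -9591*(-1/6074) - 65*(-1/48) = 9591/6074 + 65/48 = 427589/145776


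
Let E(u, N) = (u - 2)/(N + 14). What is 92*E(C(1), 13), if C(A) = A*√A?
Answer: -92/27 ≈ -3.4074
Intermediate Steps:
C(A) = A^(3/2)
E(u, N) = (-2 + u)/(14 + N)
92*E(C(1), 13) = 92*((-2 + 1^(3/2))/(14 + 13)) = 92*((-2 + 1)/27) = 92*((1/27)*(-1)) = 92*(-1/27) = -92/27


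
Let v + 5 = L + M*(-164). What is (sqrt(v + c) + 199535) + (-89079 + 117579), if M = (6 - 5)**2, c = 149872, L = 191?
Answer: 228035 + sqrt(149894) ≈ 2.2842e+5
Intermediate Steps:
M = 1 (M = 1**2 = 1)
v = 22 (v = -5 + (191 + 1*(-164)) = -5 + (191 - 164) = -5 + 27 = 22)
(sqrt(v + c) + 199535) + (-89079 + 117579) = (sqrt(22 + 149872) + 199535) + (-89079 + 117579) = (sqrt(149894) + 199535) + 28500 = (199535 + sqrt(149894)) + 28500 = 228035 + sqrt(149894)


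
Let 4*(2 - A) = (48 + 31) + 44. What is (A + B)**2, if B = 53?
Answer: 9409/16 ≈ 588.06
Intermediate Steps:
A = -115/4 (A = 2 - ((48 + 31) + 44)/4 = 2 - (79 + 44)/4 = 2 - 1/4*123 = 2 - 123/4 = -115/4 ≈ -28.750)
(A + B)**2 = (-115/4 + 53)**2 = (97/4)**2 = 9409/16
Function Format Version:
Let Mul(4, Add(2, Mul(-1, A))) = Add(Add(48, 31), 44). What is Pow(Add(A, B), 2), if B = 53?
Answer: Rational(9409, 16) ≈ 588.06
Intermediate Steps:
A = Rational(-115, 4) (A = Add(2, Mul(Rational(-1, 4), Add(Add(48, 31), 44))) = Add(2, Mul(Rational(-1, 4), Add(79, 44))) = Add(2, Mul(Rational(-1, 4), 123)) = Add(2, Rational(-123, 4)) = Rational(-115, 4) ≈ -28.750)
Pow(Add(A, B), 2) = Pow(Add(Rational(-115, 4), 53), 2) = Pow(Rational(97, 4), 2) = Rational(9409, 16)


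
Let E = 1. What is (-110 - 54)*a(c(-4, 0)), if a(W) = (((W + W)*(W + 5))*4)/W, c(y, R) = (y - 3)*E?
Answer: 2624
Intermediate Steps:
c(y, R) = -3 + y (c(y, R) = (y - 3)*1 = (-3 + y)*1 = -3 + y)
a(W) = 40 + 8*W (a(W) = (((2*W)*(5 + W))*4)/W = ((2*W*(5 + W))*4)/W = (8*W*(5 + W))/W = 40 + 8*W)
(-110 - 54)*a(c(-4, 0)) = (-110 - 54)*(40 + 8*(-3 - 4)) = -164*(40 + 8*(-7)) = -164*(40 - 56) = -164*(-16) = 2624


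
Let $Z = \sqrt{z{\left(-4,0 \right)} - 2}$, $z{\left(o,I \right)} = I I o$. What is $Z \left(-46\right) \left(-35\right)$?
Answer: $1610 i \sqrt{2} \approx 2276.9 i$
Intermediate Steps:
$z{\left(o,I \right)} = o I^{2}$ ($z{\left(o,I \right)} = I^{2} o = o I^{2}$)
$Z = i \sqrt{2}$ ($Z = \sqrt{- 4 \cdot 0^{2} - 2} = \sqrt{\left(-4\right) 0 - 2} = \sqrt{0 - 2} = \sqrt{-2} = i \sqrt{2} \approx 1.4142 i$)
$Z \left(-46\right) \left(-35\right) = i \sqrt{2} \left(-46\right) \left(-35\right) = - 46 i \sqrt{2} \left(-35\right) = 1610 i \sqrt{2}$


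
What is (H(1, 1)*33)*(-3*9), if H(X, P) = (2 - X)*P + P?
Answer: -1782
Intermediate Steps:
H(X, P) = P + P*(2 - X) (H(X, P) = P*(2 - X) + P = P + P*(2 - X))
(H(1, 1)*33)*(-3*9) = ((1*(3 - 1*1))*33)*(-3*9) = ((1*(3 - 1))*33)*(-27) = ((1*2)*33)*(-27) = (2*33)*(-27) = 66*(-27) = -1782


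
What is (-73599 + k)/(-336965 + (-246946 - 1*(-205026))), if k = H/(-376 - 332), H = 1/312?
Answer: 3251544941/16738836192 ≈ 0.19425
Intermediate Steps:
H = 1/312 ≈ 0.0032051
k = -1/220896 (k = (1/312)/(-376 - 332) = (1/312)/(-708) = -1/708*1/312 = -1/220896 ≈ -4.5270e-6)
(-73599 + k)/(-336965 + (-246946 - 1*(-205026))) = (-73599 - 1/220896)/(-336965 + (-246946 - 1*(-205026))) = -16257724705/(220896*(-336965 + (-246946 + 205026))) = -16257724705/(220896*(-336965 - 41920)) = -16257724705/220896/(-378885) = -16257724705/220896*(-1/378885) = 3251544941/16738836192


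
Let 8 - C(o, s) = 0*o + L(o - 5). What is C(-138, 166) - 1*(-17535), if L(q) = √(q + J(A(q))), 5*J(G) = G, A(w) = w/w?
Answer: 17543 - I*√3570/5 ≈ 17543.0 - 11.95*I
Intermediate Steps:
A(w) = 1
J(G) = G/5
L(q) = √(⅕ + q) (L(q) = √(q + (⅕)*1) = √(q + ⅕) = √(⅕ + q))
C(o, s) = 8 - √(-120 + 25*o)/5 (C(o, s) = 8 - (0*o + √(5 + 25*(o - 5))/5) = 8 - (0 + √(5 + 25*(-5 + o))/5) = 8 - (0 + √(5 + (-125 + 25*o))/5) = 8 - (0 + √(-120 + 25*o)/5) = 8 - √(-120 + 25*o)/5)
C(-138, 166) - 1*(-17535) = (8 - √(-120 + 25*(-138))/5) - 1*(-17535) = (8 - √(-120 - 3450)/5) + 17535 = (8 - I*√3570/5) + 17535 = 17543 - I*√3570/5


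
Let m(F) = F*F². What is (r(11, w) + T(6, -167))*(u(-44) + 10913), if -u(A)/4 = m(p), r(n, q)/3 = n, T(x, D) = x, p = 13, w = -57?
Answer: 82875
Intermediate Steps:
r(n, q) = 3*n
m(F) = F³
u(A) = -8788 (u(A) = -4*13³ = -4*2197 = -8788)
(r(11, w) + T(6, -167))*(u(-44) + 10913) = (3*11 + 6)*(-8788 + 10913) = (33 + 6)*2125 = 39*2125 = 82875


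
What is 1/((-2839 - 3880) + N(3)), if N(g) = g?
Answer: -1/6716 ≈ -0.00014890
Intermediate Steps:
1/((-2839 - 3880) + N(3)) = 1/((-2839 - 3880) + 3) = 1/(-6719 + 3) = 1/(-6716) = -1/6716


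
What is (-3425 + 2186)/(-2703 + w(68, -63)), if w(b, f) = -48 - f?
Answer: 59/128 ≈ 0.46094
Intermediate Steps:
(-3425 + 2186)/(-2703 + w(68, -63)) = (-3425 + 2186)/(-2703 + (-48 - 1*(-63))) = -1239/(-2703 + (-48 + 63)) = -1239/(-2703 + 15) = -1239/(-2688) = -1239*(-1/2688) = 59/128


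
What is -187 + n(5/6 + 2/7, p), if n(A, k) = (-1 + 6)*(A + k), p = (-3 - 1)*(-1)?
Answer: -6779/42 ≈ -161.40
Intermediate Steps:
p = 4 (p = -4*(-1) = 4)
n(A, k) = 5*A + 5*k (n(A, k) = 5*(A + k) = 5*A + 5*k)
-187 + n(5/6 + 2/7, p) = -187 + (5*(5/6 + 2/7) + 5*4) = -187 + (5*(5*(⅙) + 2*(⅐)) + 20) = -187 + (5*(⅚ + 2/7) + 20) = -187 + (5*(47/42) + 20) = -187 + (235/42 + 20) = -187 + 1075/42 = -6779/42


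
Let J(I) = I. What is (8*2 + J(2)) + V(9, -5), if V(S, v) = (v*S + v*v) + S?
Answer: 7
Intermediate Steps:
V(S, v) = S + v**2 + S*v (V(S, v) = (S*v + v**2) + S = (v**2 + S*v) + S = S + v**2 + S*v)
(8*2 + J(2)) + V(9, -5) = (8*2 + 2) + (9 + (-5)**2 + 9*(-5)) = (16 + 2) + (9 + 25 - 45) = 18 - 11 = 7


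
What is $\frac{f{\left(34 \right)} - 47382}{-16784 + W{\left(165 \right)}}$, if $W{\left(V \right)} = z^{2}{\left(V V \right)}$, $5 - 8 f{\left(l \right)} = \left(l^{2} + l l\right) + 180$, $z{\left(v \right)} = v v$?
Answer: $- \frac{381543}{4395026932002990728} \approx -8.6812 \cdot 10^{-14}$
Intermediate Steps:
$z{\left(v \right)} = v^{2}$
$f{\left(l \right)} = - \frac{175}{8} - \frac{l^{2}}{4}$ ($f{\left(l \right)} = \frac{5}{8} - \frac{\left(l^{2} + l l\right) + 180}{8} = \frac{5}{8} - \frac{\left(l^{2} + l^{2}\right) + 180}{8} = \frac{5}{8} - \frac{2 l^{2} + 180}{8} = \frac{5}{8} - \frac{180 + 2 l^{2}}{8} = \frac{5}{8} - \left(\frac{45}{2} + \frac{l^{2}}{4}\right) = - \frac{175}{8} - \frac{l^{2}}{4}$)
$W{\left(V \right)} = V^{8}$ ($W{\left(V \right)} = \left(\left(V V\right)^{2}\right)^{2} = \left(\left(V^{2}\right)^{2}\right)^{2} = \left(V^{4}\right)^{2} = V^{8}$)
$\frac{f{\left(34 \right)} - 47382}{-16784 + W{\left(165 \right)}} = \frac{\left(- \frac{175}{8} - \frac{34^{2}}{4}\right) - 47382}{-16784 + 165^{8}} = \frac{\left(- \frac{175}{8} - 289\right) - 47382}{-16784 + 549378366500390625} = \frac{\left(- \frac{175}{8} - 289\right) - 47382}{549378366500373841} = \left(- \frac{2487}{8} - 47382\right) \frac{1}{549378366500373841} = \left(- \frac{381543}{8}\right) \frac{1}{549378366500373841} = - \frac{381543}{4395026932002990728}$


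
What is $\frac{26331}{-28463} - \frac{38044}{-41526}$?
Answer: $- \frac{5287367}{590977269} \approx -0.0089468$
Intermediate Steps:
$\frac{26331}{-28463} - \frac{38044}{-41526} = 26331 \left(- \frac{1}{28463}\right) - - \frac{19022}{20763} = - \frac{26331}{28463} + \frac{19022}{20763} = - \frac{5287367}{590977269}$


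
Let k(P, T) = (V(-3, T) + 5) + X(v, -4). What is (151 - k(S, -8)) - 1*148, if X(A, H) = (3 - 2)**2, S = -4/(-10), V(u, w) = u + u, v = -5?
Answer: 3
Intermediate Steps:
V(u, w) = 2*u
S = 2/5 (S = -4*(-1/10) = 2/5 ≈ 0.40000)
X(A, H) = 1 (X(A, H) = 1**2 = 1)
k(P, T) = 0 (k(P, T) = (2*(-3) + 5) + 1 = (-6 + 5) + 1 = -1 + 1 = 0)
(151 - k(S, -8)) - 1*148 = (151 - 1*0) - 1*148 = (151 + 0) - 148 = 151 - 148 = 3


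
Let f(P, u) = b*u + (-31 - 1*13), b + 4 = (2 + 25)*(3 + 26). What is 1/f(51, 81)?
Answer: 1/63055 ≈ 1.5859e-5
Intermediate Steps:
b = 779 (b = -4 + (2 + 25)*(3 + 26) = -4 + 27*29 = -4 + 783 = 779)
f(P, u) = -44 + 779*u (f(P, u) = 779*u + (-31 - 1*13) = 779*u + (-31 - 13) = 779*u - 44 = -44 + 779*u)
1/f(51, 81) = 1/(-44 + 779*81) = 1/(-44 + 63099) = 1/63055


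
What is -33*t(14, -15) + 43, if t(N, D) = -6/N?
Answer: 400/7 ≈ 57.143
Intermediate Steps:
-33*t(14, -15) + 43 = -(-198)/14 + 43 = -33*(-3/7) + 43 = 99/7 + 43 = 400/7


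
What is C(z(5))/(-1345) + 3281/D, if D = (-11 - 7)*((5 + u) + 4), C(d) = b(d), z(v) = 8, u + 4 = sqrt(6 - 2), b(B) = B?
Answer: -4413953/169470 ≈ -26.046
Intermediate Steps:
u = -2 (u = -4 + sqrt(6 - 2) = -4 + sqrt(4) = -4 + 2 = -2)
C(d) = d
D = -126 (D = (-11 - 7)*((5 - 2) + 4) = -18*(3 + 4) = -18*7 = -126)
C(z(5))/(-1345) + 3281/D = 8/(-1345) + 3281/(-126) = 8*(-1/1345) + 3281*(-1/126) = -8/1345 - 3281/126 = -4413953/169470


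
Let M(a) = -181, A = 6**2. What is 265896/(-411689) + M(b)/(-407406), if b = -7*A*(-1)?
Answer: -108253110067/167724568734 ≈ -0.64542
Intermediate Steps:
A = 36
b = 252 (b = -7*36*(-1) = -252*(-1) = 252)
265896/(-411689) + M(b)/(-407406) = 265896/(-411689) - 181/(-407406) = 265896*(-1/411689) - 181*(-1/407406) = -265896/411689 + 181/407406 = -108253110067/167724568734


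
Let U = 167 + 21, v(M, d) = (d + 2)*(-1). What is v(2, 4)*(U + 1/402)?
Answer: -75577/67 ≈ -1128.0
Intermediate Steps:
v(M, d) = -2 - d (v(M, d) = (2 + d)*(-1) = -2 - d)
U = 188
v(2, 4)*(U + 1/402) = (-2 - 1*4)*(188 + 1/402) = (-2 - 4)*(188 + 1/402) = -6*75577/402 = -75577/67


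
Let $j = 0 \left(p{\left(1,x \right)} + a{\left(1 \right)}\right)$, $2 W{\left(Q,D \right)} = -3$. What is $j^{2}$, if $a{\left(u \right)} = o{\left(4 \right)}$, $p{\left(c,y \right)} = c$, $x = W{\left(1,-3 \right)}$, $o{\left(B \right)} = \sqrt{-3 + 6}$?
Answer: $0$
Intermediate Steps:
$W{\left(Q,D \right)} = - \frac{3}{2}$ ($W{\left(Q,D \right)} = \frac{1}{2} \left(-3\right) = - \frac{3}{2}$)
$o{\left(B \right)} = \sqrt{3}$
$x = - \frac{3}{2} \approx -1.5$
$a{\left(u \right)} = \sqrt{3}$
$j = 0$ ($j = 0 \left(1 + \sqrt{3}\right) = 0$)
$j^{2} = 0^{2} = 0$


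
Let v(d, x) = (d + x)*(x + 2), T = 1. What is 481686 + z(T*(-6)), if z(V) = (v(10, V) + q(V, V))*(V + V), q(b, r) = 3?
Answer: 481842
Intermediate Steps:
v(d, x) = (2 + x)*(d + x) (v(d, x) = (d + x)*(2 + x) = (2 + x)*(d + x))
z(V) = 2*V*(23 + V² + 12*V) (z(V) = ((V² + 2*10 + 2*V + 10*V) + 3)*(V + V) = ((V² + 20 + 2*V + 10*V) + 3)*(2*V) = ((20 + V² + 12*V) + 3)*(2*V) = (23 + V² + 12*V)*(2*V) = 2*V*(23 + V² + 12*V))
481686 + z(T*(-6)) = 481686 + 2*(1*(-6))*(23 + (1*(-6))² + 12*(1*(-6))) = 481686 + 2*(-6)*(23 + (-6)² + 12*(-6)) = 481686 + 2*(-6)*(23 + 36 - 72) = 481686 + 2*(-6)*(-13) = 481686 + 156 = 481842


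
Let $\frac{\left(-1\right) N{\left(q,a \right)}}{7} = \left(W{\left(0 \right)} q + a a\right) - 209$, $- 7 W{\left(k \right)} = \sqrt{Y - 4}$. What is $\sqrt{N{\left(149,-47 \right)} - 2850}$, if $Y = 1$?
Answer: $\sqrt{-16850 + 149 i \sqrt{3}} \approx 0.994 + 129.81 i$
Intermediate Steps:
$W{\left(k \right)} = - \frac{i \sqrt{3}}{7}$ ($W{\left(k \right)} = - \frac{\sqrt{1 - 4}}{7} = - \frac{\sqrt{-3}}{7} = - \frac{i \sqrt{3}}{7}$)
$N{\left(q,a \right)} = 1463 - 7 a^{2} + i q \sqrt{3}$ ($N{\left(q,a \right)} = - 7 \left(\left(- \frac{i \sqrt{3}}{7} q + a a\right) - 209\right) = - 7 \left(\left(- \frac{i q \sqrt{3}}{7} + a^{2}\right) - 209\right) = - 7 \left(\left(a^{2} - \frac{i q \sqrt{3}}{7}\right) - 209\right) = - 7 \left(-209 + a^{2} - \frac{i q \sqrt{3}}{7}\right) = 1463 - 7 a^{2} + i q \sqrt{3}$)
$\sqrt{N{\left(149,-47 \right)} - 2850} = \sqrt{\left(1463 - 7 \left(-47\right)^{2} + i 149 \sqrt{3}\right) - 2850} = \sqrt{\left(1463 - 15463 + 149 i \sqrt{3}\right) - 2850} = \sqrt{\left(-14000 + 149 i \sqrt{3}\right) - 2850} = \sqrt{-16850 + 149 i \sqrt{3}}$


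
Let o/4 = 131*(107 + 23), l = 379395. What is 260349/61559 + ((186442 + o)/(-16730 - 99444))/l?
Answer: 65948757618038/15593473046805 ≈ 4.2293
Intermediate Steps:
o = 68120 (o = 4*(131*(107 + 23)) = 4*(131*130) = 4*17030 = 68120)
260349/61559 + ((186442 + o)/(-16730 - 99444))/l = 260349/61559 + ((186442 + 68120)/(-16730 - 99444))/379395 = 260349*(1/61559) + (254562/(-116174))*(1/379395) = 260349/61559 + (254562*(-1/116174))*(1/379395) = 260349/61559 - 4389/2003*1/379395 = 260349/61559 - 1463/253309395 = 65948757618038/15593473046805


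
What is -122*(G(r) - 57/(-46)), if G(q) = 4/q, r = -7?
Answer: -13115/161 ≈ -81.460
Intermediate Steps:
-122*(G(r) - 57/(-46)) = -122*(4/(-7) - 57/(-46)) = -122*(4*(-⅐) - 57*(-1/46)) = -122*(-4/7 + 57/46) = -122*215/322 = -13115/161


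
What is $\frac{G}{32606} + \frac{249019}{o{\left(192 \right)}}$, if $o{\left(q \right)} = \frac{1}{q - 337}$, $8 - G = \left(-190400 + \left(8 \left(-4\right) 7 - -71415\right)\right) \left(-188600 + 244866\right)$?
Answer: $- \frac{585311022964}{16303} \approx -3.5902 \cdot 10^{7}$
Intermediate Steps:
$G = 6707413602$ ($G = 8 - \left(-190400 + \left(8 \left(-4\right) 7 - -71415\right)\right) \left(-188600 + 244866\right) = 8 - \left(-190400 + \left(\left(-32\right) 7 + 71415\right)\right) 56266 = 8 - \left(-190400 + \left(-224 + 71415\right)\right) 56266 = 8 - \left(-190400 + 71191\right) 56266 = 8 - \left(-119209\right) 56266 = 8 - -6707413594 = 8 + 6707413594 = 6707413602$)
$o{\left(q \right)} = \frac{1}{-337 + q}$
$\frac{G}{32606} + \frac{249019}{o{\left(192 \right)}} = \frac{6707413602}{32606} + \frac{249019}{\frac{1}{-337 + 192}} = 6707413602 \cdot \frac{1}{32606} + \frac{249019}{\frac{1}{-145}} = \frac{3353706801}{16303} + \frac{249019}{- \frac{1}{145}} = \frac{3353706801}{16303} + 249019 \left(-145\right) = \frac{3353706801}{16303} - 36107755 = - \frac{585311022964}{16303}$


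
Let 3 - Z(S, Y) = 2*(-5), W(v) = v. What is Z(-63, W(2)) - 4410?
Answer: -4397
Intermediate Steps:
Z(S, Y) = 13 (Z(S, Y) = 3 - 2*(-5) = 3 - 1*(-10) = 3 + 10 = 13)
Z(-63, W(2)) - 4410 = 13 - 4410 = -4397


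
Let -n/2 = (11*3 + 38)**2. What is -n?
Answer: 10082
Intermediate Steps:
n = -10082 (n = -2*(11*3 + 38)**2 = -2*(33 + 38)**2 = -2*71**2 = -2*5041 = -10082)
-n = -1*(-10082) = 10082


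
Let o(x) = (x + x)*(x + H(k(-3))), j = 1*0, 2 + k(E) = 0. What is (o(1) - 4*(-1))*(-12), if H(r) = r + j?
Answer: -24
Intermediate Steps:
k(E) = -2 (k(E) = -2 + 0 = -2)
j = 0
H(r) = r (H(r) = r + 0 = r)
o(x) = 2*x*(-2 + x) (o(x) = (x + x)*(x - 2) = (2*x)*(-2 + x) = 2*x*(-2 + x))
(o(1) - 4*(-1))*(-12) = (2*1*(-2 + 1) - 4*(-1))*(-12) = (2*1*(-1) + 4)*(-12) = (-2 + 4)*(-12) = 2*(-12) = -24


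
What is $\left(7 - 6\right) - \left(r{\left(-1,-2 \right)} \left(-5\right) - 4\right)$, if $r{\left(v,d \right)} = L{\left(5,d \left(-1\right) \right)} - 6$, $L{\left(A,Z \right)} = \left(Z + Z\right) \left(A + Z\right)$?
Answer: $115$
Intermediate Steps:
$L{\left(A,Z \right)} = 2 Z \left(A + Z\right)$
$r{\left(v,d \right)} = -6 - 2 d \left(5 - d\right)$ ($r{\left(v,d \right)} = 2 d \left(-1\right) \left(5 + d \left(-1\right)\right) - 6 = 2 \left(- d\right) \left(5 - d\right) - 6 = - 2 d \left(5 - d\right) - 6 = -6 - 2 d \left(5 - d\right)$)
$\left(7 - 6\right) - \left(r{\left(-1,-2 \right)} \left(-5\right) - 4\right) = \left(7 - 6\right) - \left(\left(-6 + 2 \left(-2\right) \left(-5 - 2\right)\right) \left(-5\right) - 4\right) = \left(7 - 6\right) - \left(\left(-6 + 2 \left(-2\right) \left(-7\right)\right) \left(-5\right) - 4\right) = 1 - \left(\left(-6 + 28\right) \left(-5\right) - 4\right) = 1 - \left(22 \left(-5\right) - 4\right) = 1 - \left(-110 - 4\right) = 1 - -114 = 1 + 114 = 115$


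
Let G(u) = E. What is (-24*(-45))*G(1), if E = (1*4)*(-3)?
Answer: -12960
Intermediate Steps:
E = -12 (E = 4*(-3) = -12)
G(u) = -12
(-24*(-45))*G(1) = -24*(-45)*(-12) = 1080*(-12) = -12960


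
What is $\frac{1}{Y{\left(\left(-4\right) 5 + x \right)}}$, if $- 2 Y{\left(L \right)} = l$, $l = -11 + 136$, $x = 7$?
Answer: $- \frac{2}{125} \approx -0.016$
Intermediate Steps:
$l = 125$
$Y{\left(L \right)} = - \frac{125}{2}$ ($Y{\left(L \right)} = \left(- \frac{1}{2}\right) 125 = - \frac{125}{2}$)
$\frac{1}{Y{\left(\left(-4\right) 5 + x \right)}} = \frac{1}{- \frac{125}{2}} = - \frac{2}{125}$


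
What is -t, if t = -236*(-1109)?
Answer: -261724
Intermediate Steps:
t = 261724
-t = -1*261724 = -261724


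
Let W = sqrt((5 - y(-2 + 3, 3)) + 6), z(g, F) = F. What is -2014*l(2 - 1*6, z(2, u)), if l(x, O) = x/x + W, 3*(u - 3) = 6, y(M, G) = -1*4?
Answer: -2014 - 2014*sqrt(15) ≈ -9814.2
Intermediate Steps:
y(M, G) = -4
u = 5 (u = 3 + (1/3)*6 = 3 + 2 = 5)
W = sqrt(15) (W = sqrt((5 - 1*(-4)) + 6) = sqrt((5 + 4) + 6) = sqrt(9 + 6) = sqrt(15) ≈ 3.8730)
l(x, O) = 1 + sqrt(15) (l(x, O) = x/x + sqrt(15) = 1 + sqrt(15))
-2014*l(2 - 1*6, z(2, u)) = -2014*(1 + sqrt(15)) = -2014 - 2014*sqrt(15)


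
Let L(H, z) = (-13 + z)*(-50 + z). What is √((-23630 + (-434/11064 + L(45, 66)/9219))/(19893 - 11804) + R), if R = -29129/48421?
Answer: I*√4338452927806986859369536201395/1109742122982514 ≈ 1.8769*I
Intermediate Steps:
L(H, z) = (-50 + z)*(-13 + z)
R = -29129/48421 (R = -29129*1/48421 = -29129/48421 ≈ -0.60158)
√((-23630 + (-434/11064 + L(45, 66)/9219))/(19893 - 11804) + R) = √((-23630 + (-434/11064 + (650 + 66² - 63*66)/9219))/(19893 - 11804) - 29129/48421) = √((-23630 + (-434*1/11064 + (650 + 4356 - 4158)*(1/9219)))/8089 - 29129/48421) = √((-23630 + (-217/5532 + 848*(1/9219)))*(1/8089) - 29129/48421) = √((-23630 + (-217/5532 + 848/9219))*(1/8089) - 29129/48421) = √((-23630 + 298957/5666612)*(1/8089) - 29129/48421) = √(-133901742603/5666612*1/8089 - 29129/48421) = √(-133901742603/45837224468 - 29129/48421) = √(-7818848790108235/2219484245965028) = I*√4338452927806986859369536201395/1109742122982514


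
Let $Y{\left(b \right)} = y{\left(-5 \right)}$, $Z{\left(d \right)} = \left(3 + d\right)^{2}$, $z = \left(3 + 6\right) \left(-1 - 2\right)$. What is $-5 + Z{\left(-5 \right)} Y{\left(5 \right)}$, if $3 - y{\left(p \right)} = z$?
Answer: $115$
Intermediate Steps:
$z = -27$ ($z = 9 \left(-3\right) = -27$)
$y{\left(p \right)} = 30$ ($y{\left(p \right)} = 3 - -27 = 3 + 27 = 30$)
$Y{\left(b \right)} = 30$
$-5 + Z{\left(-5 \right)} Y{\left(5 \right)} = -5 + \left(3 - 5\right)^{2} \cdot 30 = -5 + \left(-2\right)^{2} \cdot 30 = -5 + 4 \cdot 30 = -5 + 120 = 115$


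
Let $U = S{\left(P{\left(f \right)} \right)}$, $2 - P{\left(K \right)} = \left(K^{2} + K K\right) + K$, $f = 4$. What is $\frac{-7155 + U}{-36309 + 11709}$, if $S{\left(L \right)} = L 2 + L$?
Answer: $\frac{59}{200} \approx 0.295$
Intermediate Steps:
$P{\left(K \right)} = 2 - K - 2 K^{2}$ ($P{\left(K \right)} = 2 - \left(\left(K^{2} + K K\right) + K\right) = 2 - \left(\left(K^{2} + K^{2}\right) + K\right) = 2 - \left(2 K^{2} + K\right) = 2 - \left(K + 2 K^{2}\right) = 2 - K - 2 K^{2}$)
$S{\left(L \right)} = 3 L$ ($S{\left(L \right)} = 2 L + L = 3 L$)
$U = -102$ ($U = 3 \left(2 - 4 - 2 \cdot 4^{2}\right) = 3 \left(2 - 4 - 32\right) = 3 \left(-34\right) = -102$)
$\frac{-7155 + U}{-36309 + 11709} = \frac{-7155 - 102}{-36309 + 11709} = - \frac{7257}{-24600} = \left(-7257\right) \left(- \frac{1}{24600}\right) = \frac{59}{200}$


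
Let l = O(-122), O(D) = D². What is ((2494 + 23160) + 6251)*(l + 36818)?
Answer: 1649552310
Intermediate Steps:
l = 14884 (l = (-122)² = 14884)
((2494 + 23160) + 6251)*(l + 36818) = ((2494 + 23160) + 6251)*(14884 + 36818) = (25654 + 6251)*51702 = 31905*51702 = 1649552310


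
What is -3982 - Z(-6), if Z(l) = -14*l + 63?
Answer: -4129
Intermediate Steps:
Z(l) = 63 - 14*l
-3982 - Z(-6) = -3982 - (63 - 14*(-6)) = -3982 - (63 + 84) = -3982 - 1*147 = -3982 - 147 = -4129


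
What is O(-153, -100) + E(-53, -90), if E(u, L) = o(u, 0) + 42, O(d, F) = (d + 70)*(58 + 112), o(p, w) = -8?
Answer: -14076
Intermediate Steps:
O(d, F) = 11900 + 170*d (O(d, F) = (70 + d)*170 = 11900 + 170*d)
E(u, L) = 34 (E(u, L) = -8 + 42 = 34)
O(-153, -100) + E(-53, -90) = (11900 + 170*(-153)) + 34 = (11900 - 26010) + 34 = -14110 + 34 = -14076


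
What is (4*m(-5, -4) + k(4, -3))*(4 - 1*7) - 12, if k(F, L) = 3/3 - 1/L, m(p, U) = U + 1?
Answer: 20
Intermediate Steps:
m(p, U) = 1 + U
k(F, L) = 1 - 1/L (k(F, L) = 3*(1/3) - 1/L = 1 - 1/L)
(4*m(-5, -4) + k(4, -3))*(4 - 1*7) - 12 = (4*(1 - 4) + (-1 - 3)/(-3))*(4 - 1*7) - 12 = (4*(-3) - 1/3*(-4))*(4 - 7) - 12 = (-12 + 4/3)*(-3) - 12 = -32/3*(-3) - 12 = 32 - 12 = 20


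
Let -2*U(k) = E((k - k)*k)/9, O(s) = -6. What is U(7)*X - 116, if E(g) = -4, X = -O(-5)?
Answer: -344/3 ≈ -114.67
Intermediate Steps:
X = 6 (X = -1*(-6) = 6)
U(k) = 2/9 (U(k) = -(-2)/9 = -½*(-4/9) = 2/9)
U(7)*X - 116 = (2/9)*6 - 116 = 4/3 - 116 = -344/3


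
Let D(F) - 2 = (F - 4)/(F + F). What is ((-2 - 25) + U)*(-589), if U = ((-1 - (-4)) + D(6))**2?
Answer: 6479/36 ≈ 179.97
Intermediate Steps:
D(F) = 2 + (-4 + F)/(2*F) (D(F) = 2 + (F - 4)/(F + F) = 2 + (-4 + F)/((2*F)) = 2 + (-4 + F)*(1/(2*F)) = 2 + (-4 + F)/(2*F))
U = 961/36 (U = ((-1 - (-4)) + (5/2 - 2/6))**2 = ((-1 - 4*(-1)) + (5/2 - 2*1/6))**2 = ((-1 + 4) + (5/2 - 1/3))**2 = (3 + 13/6)**2 = (31/6)**2 = 961/36 ≈ 26.694)
((-2 - 25) + U)*(-589) = ((-2 - 25) + 961/36)*(-589) = (-27 + 961/36)*(-589) = -11/36*(-589) = 6479/36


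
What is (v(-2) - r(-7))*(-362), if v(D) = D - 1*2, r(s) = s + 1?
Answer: -724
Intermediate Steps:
r(s) = 1 + s
v(D) = -2 + D (v(D) = D - 2 = -2 + D)
(v(-2) - r(-7))*(-362) = ((-2 - 2) - (1 - 7))*(-362) = (-4 - 1*(-6))*(-362) = (-4 + 6)*(-362) = 2*(-362) = -724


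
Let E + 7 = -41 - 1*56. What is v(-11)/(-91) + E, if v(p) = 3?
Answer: -9467/91 ≈ -104.03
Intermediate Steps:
E = -104 (E = -7 + (-41 - 1*56) = -7 + (-41 - 56) = -7 - 97 = -104)
v(-11)/(-91) + E = 3/(-91) - 104 = 3*(-1/91) - 104 = -3/91 - 104 = -9467/91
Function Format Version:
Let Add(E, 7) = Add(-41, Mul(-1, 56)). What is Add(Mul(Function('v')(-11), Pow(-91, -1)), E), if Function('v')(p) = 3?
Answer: Rational(-9467, 91) ≈ -104.03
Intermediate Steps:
E = -104 (E = Add(-7, Add(-41, Mul(-1, 56))) = Add(-7, Add(-41, -56)) = Add(-7, -97) = -104)
Add(Mul(Function('v')(-11), Pow(-91, -1)), E) = Add(Mul(3, Pow(-91, -1)), -104) = Add(Mul(3, Rational(-1, 91)), -104) = Add(Rational(-3, 91), -104) = Rational(-9467, 91)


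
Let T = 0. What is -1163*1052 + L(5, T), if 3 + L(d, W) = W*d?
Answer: -1223479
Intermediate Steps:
L(d, W) = -3 + W*d
-1163*1052 + L(5, T) = -1163*1052 + (-3 + 0*5) = -1223476 + (-3 + 0) = -1223476 - 3 = -1223479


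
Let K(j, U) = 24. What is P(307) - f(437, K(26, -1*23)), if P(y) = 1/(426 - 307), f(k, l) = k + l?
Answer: -54858/119 ≈ -460.99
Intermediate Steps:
P(y) = 1/119
P(307) - f(437, K(26, -1*23)) = 1/119 - (437 + 24) = 1/119 - 1*461 = 1/119 - 461 = -54858/119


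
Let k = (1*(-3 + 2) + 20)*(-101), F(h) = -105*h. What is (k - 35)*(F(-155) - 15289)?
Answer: -1926644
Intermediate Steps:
k = -1919 (k = (1*(-1) + 20)*(-101) = (-1 + 20)*(-101) = 19*(-101) = -1919)
(k - 35)*(F(-155) - 15289) = (-1919 - 35)*(-105*(-155) - 15289) = -1954*(16275 - 15289) = -1954*986 = -1926644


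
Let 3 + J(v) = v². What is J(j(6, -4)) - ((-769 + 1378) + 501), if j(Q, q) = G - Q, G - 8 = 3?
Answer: -1088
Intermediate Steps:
G = 11 (G = 8 + 3 = 11)
j(Q, q) = 11 - Q
J(v) = -3 + v²
J(j(6, -4)) - ((-769 + 1378) + 501) = (-3 + (11 - 1*6)²) - ((-769 + 1378) + 501) = (-3 + (11 - 6)²) - (609 + 501) = (-3 + 5²) - 1*1110 = (-3 + 25) - 1110 = 22 - 1110 = -1088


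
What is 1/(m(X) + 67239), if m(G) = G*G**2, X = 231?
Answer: 1/12393630 ≈ 8.0687e-8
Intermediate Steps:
m(G) = G**3
1/(m(X) + 67239) = 1/(231**3 + 67239) = 1/(12326391 + 67239) = 1/12393630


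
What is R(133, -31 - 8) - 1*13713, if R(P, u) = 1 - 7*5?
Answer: -13747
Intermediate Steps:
R(P, u) = -34 (R(P, u) = 1 - 35 = -34)
R(133, -31 - 8) - 1*13713 = -34 - 1*13713 = -34 - 13713 = -13747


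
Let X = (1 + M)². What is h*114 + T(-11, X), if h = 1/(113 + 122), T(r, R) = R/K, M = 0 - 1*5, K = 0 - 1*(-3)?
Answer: 4102/705 ≈ 5.8184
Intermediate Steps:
K = 3 (K = 0 + 3 = 3)
M = -5 (M = 0 - 5 = -5)
X = 16 (X = (1 - 5)² = (-4)² = 16)
T(r, R) = R/3
h = 1/235 ≈ 0.0042553
h*114 + T(-11, X) = (1/235)*114 + (⅓)*16 = 114/235 + 16/3 = 4102/705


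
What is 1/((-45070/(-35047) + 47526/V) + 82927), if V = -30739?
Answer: 1077309733/89337783991499 ≈ 1.2059e-5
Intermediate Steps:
1/((-45070/(-35047) + 47526/V) + 82927) = 1/((-45070/(-35047) + 47526/(-30739)) + 82927) = 1/((-45070*(-1/35047) + 47526*(-1/30739)) + 82927) = 1/((45070/35047 - 47526/30739) + 82927) = 1/(-280236992/1077309733 + 82927) = 1/(89337783991499/1077309733) = 1077309733/89337783991499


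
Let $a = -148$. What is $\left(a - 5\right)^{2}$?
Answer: $23409$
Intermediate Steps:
$\left(a - 5\right)^{2} = \left(-148 - 5\right)^{2} = \left(-153\right)^{2} = 23409$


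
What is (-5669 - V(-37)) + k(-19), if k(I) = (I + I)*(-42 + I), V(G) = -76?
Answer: -3275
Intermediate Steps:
k(I) = 2*I*(-42 + I) (k(I) = (2*I)*(-42 + I) = 2*I*(-42 + I))
(-5669 - V(-37)) + k(-19) = (-5669 - 1*(-76)) + 2*(-19)*(-42 - 19) = (-5669 + 76) + 2*(-19)*(-61) = -5593 + 2318 = -3275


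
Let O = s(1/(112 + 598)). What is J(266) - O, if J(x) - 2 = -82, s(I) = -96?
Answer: 16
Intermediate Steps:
J(x) = -80 (J(x) = 2 - 82 = -80)
O = -96
J(266) - O = -80 - 1*(-96) = -80 + 96 = 16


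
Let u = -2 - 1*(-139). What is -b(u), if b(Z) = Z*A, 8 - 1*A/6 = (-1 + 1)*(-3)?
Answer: -6576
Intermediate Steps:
A = 48 (A = 48 - 6*(-1 + 1)*(-3) = 48 - 0*(-3) = 48 - 6*0 = 48 + 0 = 48)
u = 137 (u = -2 + 139 = 137)
b(Z) = 48*Z (b(Z) = Z*48 = 48*Z)
-b(u) = -48*137 = -1*6576 = -6576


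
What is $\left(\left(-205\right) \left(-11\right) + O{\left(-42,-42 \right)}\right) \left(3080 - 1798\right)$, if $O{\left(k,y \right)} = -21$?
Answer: $2863988$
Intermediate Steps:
$\left(\left(-205\right) \left(-11\right) + O{\left(-42,-42 \right)}\right) \left(3080 - 1798\right) = \left(\left(-205\right) \left(-11\right) - 21\right) \left(3080 - 1798\right) = \left(2255 - 21\right) 1282 = 2234 \cdot 1282 = 2863988$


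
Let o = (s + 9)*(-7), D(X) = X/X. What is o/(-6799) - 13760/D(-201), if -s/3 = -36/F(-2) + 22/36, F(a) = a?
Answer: -561327407/40794 ≈ -13760.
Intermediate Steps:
D(X) = 1
s = -335/6 (s = -3*(-36/(-2) + 22/36) = -3*(-36*(-½) + 22*(1/36)) = -3*(18 + 11/18) = -3*335/18 = -335/6 ≈ -55.833)
o = 1967/6 (o = (-335/6 + 9)*(-7) = -281/6*(-7) = 1967/6 ≈ 327.83)
o/(-6799) - 13760/D(-201) = (1967/6)/(-6799) - 13760/1 = (1967/6)*(-1/6799) - 13760*1 = -1967/40794 - 13760 = -561327407/40794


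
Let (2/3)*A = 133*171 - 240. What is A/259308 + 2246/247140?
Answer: 165268387/1186766280 ≈ 0.13926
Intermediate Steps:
A = 67509/2 (A = 3*(133*171 - 240)/2 = 3*(22743 - 240)/2 = (3/2)*22503 = 67509/2 ≈ 33755.)
A/259308 + 2246/247140 = (67509/2)/259308 + 2246/247140 = (67509/2)*(1/259308) + 2246*(1/247140) = 7501/57624 + 1123/123570 = 165268387/1186766280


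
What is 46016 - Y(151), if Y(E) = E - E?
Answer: 46016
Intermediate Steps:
Y(E) = 0
46016 - Y(151) = 46016 - 1*0 = 46016 + 0 = 46016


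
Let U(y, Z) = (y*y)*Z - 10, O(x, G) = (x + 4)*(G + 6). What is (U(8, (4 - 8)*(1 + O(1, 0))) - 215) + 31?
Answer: -8130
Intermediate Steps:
O(x, G) = (4 + x)*(6 + G)
U(y, Z) = -10 + Z*y**2 (U(y, Z) = y**2*Z - 10 = Z*y**2 - 10 = -10 + Z*y**2)
(U(8, (4 - 8)*(1 + O(1, 0))) - 215) + 31 = ((-10 + ((4 - 8)*(1 + (24 + 4*0 + 6*1 + 0*1)))*8**2) - 215) + 31 = ((-10 - 4*(1 + (24 + 0 + 6 + 0))*64) - 215) + 31 = ((-10 - 4*(1 + 30)*64) - 215) + 31 = ((-10 - 4*31*64) - 215) + 31 = ((-10 - 124*64) - 215) + 31 = ((-10 - 7936) - 215) + 31 = (-7946 - 215) + 31 = -8161 + 31 = -8130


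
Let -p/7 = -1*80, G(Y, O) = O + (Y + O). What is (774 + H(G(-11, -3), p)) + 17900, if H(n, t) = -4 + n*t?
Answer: 9150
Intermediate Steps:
G(Y, O) = Y + 2*O (G(Y, O) = O + (O + Y) = Y + 2*O)
p = 560 (p = -(-7)*80 = -7*(-80) = 560)
(774 + H(G(-11, -3), p)) + 17900 = (774 + (-4 + (-11 + 2*(-3))*560)) + 17900 = (774 + (-4 + (-11 - 6)*560)) + 17900 = (774 + (-4 - 17*560)) + 17900 = (774 + (-4 - 9520)) + 17900 = (774 - 9524) + 17900 = -8750 + 17900 = 9150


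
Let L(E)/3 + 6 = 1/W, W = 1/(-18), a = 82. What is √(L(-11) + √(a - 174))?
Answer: √(-72 + 2*I*√23) ≈ 0.56395 + 8.504*I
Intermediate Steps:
W = -1/18 ≈ -0.055556
L(E) = -72 (L(E) = -18 + 3/(-1/18) = -18 + 3*(-18) = -18 - 54 = -72)
√(L(-11) + √(a - 174)) = √(-72 + √(82 - 174)) = √(-72 + √(-92)) = √(-72 + 2*I*√23)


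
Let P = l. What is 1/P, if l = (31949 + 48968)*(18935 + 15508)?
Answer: 1/2787024231 ≈ 3.5881e-10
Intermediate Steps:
l = 2787024231 (l = 80917*34443 = 2787024231)
P = 2787024231
1/P = 1/2787024231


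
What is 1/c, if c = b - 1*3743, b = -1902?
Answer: -1/5645 ≈ -0.00017715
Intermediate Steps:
c = -5645 (c = -1902 - 1*3743 = -1902 - 3743 = -5645)
1/c = 1/(-5645) = -1/5645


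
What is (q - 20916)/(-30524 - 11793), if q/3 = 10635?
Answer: -999/3847 ≈ -0.25968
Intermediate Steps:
q = 31905 (q = 3*10635 = 31905)
(q - 20916)/(-30524 - 11793) = (31905 - 20916)/(-30524 - 11793) = 10989/(-42317) = 10989*(-1/42317) = -999/3847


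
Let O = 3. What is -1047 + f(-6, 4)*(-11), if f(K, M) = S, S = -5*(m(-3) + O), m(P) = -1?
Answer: -937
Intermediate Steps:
S = -10 (S = -5*(-1 + 3) = -5*2 = -10)
f(K, M) = -10
-1047 + f(-6, 4)*(-11) = -1047 - 10*(-11) = -1047 + 110 = -937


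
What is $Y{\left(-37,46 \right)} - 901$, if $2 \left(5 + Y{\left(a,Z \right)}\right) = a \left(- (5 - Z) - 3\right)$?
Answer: $-1609$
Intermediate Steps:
$Y{\left(a,Z \right)} = -5 + \frac{a \left(-8 + Z\right)}{2}$ ($Y{\left(a,Z \right)} = -5 + \frac{a \left(- (5 - Z) - 3\right)}{2} = -5 + \frac{a \left(\left(-5 + Z\right) - 3\right)}{2} = -5 + \frac{a \left(-8 + Z\right)}{2}$)
$Y{\left(-37,46 \right)} - 901 = \left(-5 - -148 + \frac{1}{2} \cdot 46 \left(-37\right)\right) - 901 = \left(-5 + 148 - 851\right) - 901 = -708 - 901 = -1609$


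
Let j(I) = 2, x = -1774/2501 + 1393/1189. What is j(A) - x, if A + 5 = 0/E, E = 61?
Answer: 111531/72529 ≈ 1.5377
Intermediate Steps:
A = -5 (A = -5 + 0/61 = -5 + 0*(1/61) = -5 + 0 = -5)
x = 33527/72529 (x = -1774*1/2501 + 1393*(1/1189) = -1774/2501 + 1393/1189 = 33527/72529 ≈ 0.46226)
j(A) - x = 2 - 1*33527/72529 = 2 - 33527/72529 = 111531/72529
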